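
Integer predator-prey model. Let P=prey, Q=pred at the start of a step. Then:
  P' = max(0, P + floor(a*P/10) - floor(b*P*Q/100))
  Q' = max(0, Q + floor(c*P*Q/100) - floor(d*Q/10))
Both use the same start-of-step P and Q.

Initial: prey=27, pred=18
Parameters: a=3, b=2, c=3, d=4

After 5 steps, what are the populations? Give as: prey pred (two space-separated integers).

Answer: 3 31

Derivation:
Step 1: prey: 27+8-9=26; pred: 18+14-7=25
Step 2: prey: 26+7-13=20; pred: 25+19-10=34
Step 3: prey: 20+6-13=13; pred: 34+20-13=41
Step 4: prey: 13+3-10=6; pred: 41+15-16=40
Step 5: prey: 6+1-4=3; pred: 40+7-16=31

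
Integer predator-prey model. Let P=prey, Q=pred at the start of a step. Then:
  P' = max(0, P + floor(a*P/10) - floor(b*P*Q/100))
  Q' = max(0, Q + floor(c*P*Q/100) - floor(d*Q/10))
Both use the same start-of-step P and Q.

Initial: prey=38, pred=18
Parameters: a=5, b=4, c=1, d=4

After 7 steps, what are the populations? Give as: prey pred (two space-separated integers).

Answer: 32 6

Derivation:
Step 1: prey: 38+19-27=30; pred: 18+6-7=17
Step 2: prey: 30+15-20=25; pred: 17+5-6=16
Step 3: prey: 25+12-16=21; pred: 16+4-6=14
Step 4: prey: 21+10-11=20; pred: 14+2-5=11
Step 5: prey: 20+10-8=22; pred: 11+2-4=9
Step 6: prey: 22+11-7=26; pred: 9+1-3=7
Step 7: prey: 26+13-7=32; pred: 7+1-2=6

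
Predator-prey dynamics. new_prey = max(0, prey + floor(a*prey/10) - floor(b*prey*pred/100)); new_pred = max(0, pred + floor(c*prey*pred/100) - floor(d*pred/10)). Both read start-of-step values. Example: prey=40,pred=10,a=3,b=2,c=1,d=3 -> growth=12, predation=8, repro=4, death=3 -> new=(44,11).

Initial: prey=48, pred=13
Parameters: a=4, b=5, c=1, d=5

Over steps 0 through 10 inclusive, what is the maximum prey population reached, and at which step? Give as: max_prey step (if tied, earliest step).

Step 1: prey: 48+19-31=36; pred: 13+6-6=13
Step 2: prey: 36+14-23=27; pred: 13+4-6=11
Step 3: prey: 27+10-14=23; pred: 11+2-5=8
Step 4: prey: 23+9-9=23; pred: 8+1-4=5
Step 5: prey: 23+9-5=27; pred: 5+1-2=4
Step 6: prey: 27+10-5=32; pred: 4+1-2=3
Step 7: prey: 32+12-4=40; pred: 3+0-1=2
Step 8: prey: 40+16-4=52; pred: 2+0-1=1
Step 9: prey: 52+20-2=70; pred: 1+0-0=1
Step 10: prey: 70+28-3=95; pred: 1+0-0=1
Max prey = 95 at step 10

Answer: 95 10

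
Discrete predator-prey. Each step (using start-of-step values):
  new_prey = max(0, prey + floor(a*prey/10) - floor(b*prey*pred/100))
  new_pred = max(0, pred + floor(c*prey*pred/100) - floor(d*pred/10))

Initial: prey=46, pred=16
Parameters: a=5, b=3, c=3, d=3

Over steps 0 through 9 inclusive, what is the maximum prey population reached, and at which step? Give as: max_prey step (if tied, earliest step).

Answer: 47 1

Derivation:
Step 1: prey: 46+23-22=47; pred: 16+22-4=34
Step 2: prey: 47+23-47=23; pred: 34+47-10=71
Step 3: prey: 23+11-48=0; pred: 71+48-21=98
Step 4: prey: 0+0-0=0; pred: 98+0-29=69
Step 5: prey: 0+0-0=0; pred: 69+0-20=49
Step 6: prey: 0+0-0=0; pred: 49+0-14=35
Step 7: prey: 0+0-0=0; pred: 35+0-10=25
Step 8: prey: 0+0-0=0; pred: 25+0-7=18
Step 9: prey: 0+0-0=0; pred: 18+0-5=13
Max prey = 47 at step 1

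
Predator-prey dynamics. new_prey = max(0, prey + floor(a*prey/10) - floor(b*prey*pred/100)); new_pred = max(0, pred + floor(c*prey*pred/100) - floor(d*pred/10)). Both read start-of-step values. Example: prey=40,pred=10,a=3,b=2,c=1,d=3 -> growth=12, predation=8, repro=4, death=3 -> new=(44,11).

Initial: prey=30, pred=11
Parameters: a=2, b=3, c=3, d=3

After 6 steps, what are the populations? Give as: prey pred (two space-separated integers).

Step 1: prey: 30+6-9=27; pred: 11+9-3=17
Step 2: prey: 27+5-13=19; pred: 17+13-5=25
Step 3: prey: 19+3-14=8; pred: 25+14-7=32
Step 4: prey: 8+1-7=2; pred: 32+7-9=30
Step 5: prey: 2+0-1=1; pred: 30+1-9=22
Step 6: prey: 1+0-0=1; pred: 22+0-6=16

Answer: 1 16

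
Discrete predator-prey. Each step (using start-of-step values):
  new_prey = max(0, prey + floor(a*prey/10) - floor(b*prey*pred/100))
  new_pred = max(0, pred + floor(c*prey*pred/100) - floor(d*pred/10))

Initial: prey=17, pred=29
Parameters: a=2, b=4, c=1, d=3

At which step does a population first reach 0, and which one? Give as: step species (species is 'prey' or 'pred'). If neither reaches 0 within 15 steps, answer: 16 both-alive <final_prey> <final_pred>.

Step 1: prey: 17+3-19=1; pred: 29+4-8=25
Step 2: prey: 1+0-1=0; pred: 25+0-7=18
First extinction: prey at step 2

Answer: 2 prey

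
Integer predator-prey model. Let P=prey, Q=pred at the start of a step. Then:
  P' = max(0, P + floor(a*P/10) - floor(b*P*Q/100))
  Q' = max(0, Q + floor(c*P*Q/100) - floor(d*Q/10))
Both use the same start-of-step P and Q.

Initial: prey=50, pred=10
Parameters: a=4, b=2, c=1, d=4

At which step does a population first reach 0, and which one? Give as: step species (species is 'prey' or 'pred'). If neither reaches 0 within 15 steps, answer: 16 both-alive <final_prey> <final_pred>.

Step 1: prey: 50+20-10=60; pred: 10+5-4=11
Step 2: prey: 60+24-13=71; pred: 11+6-4=13
Step 3: prey: 71+28-18=81; pred: 13+9-5=17
Step 4: prey: 81+32-27=86; pred: 17+13-6=24
Step 5: prey: 86+34-41=79; pred: 24+20-9=35
Step 6: prey: 79+31-55=55; pred: 35+27-14=48
Step 7: prey: 55+22-52=25; pred: 48+26-19=55
Step 8: prey: 25+10-27=8; pred: 55+13-22=46
Step 9: prey: 8+3-7=4; pred: 46+3-18=31
Step 10: prey: 4+1-2=3; pred: 31+1-12=20
Step 11: prey: 3+1-1=3; pred: 20+0-8=12
Step 12: prey: 3+1-0=4; pred: 12+0-4=8
Step 13: prey: 4+1-0=5; pred: 8+0-3=5
Step 14: prey: 5+2-0=7; pred: 5+0-2=3
Step 15: prey: 7+2-0=9; pred: 3+0-1=2
No extinction within 15 steps

Answer: 16 both-alive 9 2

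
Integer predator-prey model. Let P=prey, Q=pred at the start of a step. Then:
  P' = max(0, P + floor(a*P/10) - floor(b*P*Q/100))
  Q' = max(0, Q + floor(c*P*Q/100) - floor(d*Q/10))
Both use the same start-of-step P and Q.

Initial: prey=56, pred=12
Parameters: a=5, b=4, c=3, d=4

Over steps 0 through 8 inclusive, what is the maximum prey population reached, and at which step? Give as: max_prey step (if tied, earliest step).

Step 1: prey: 56+28-26=58; pred: 12+20-4=28
Step 2: prey: 58+29-64=23; pred: 28+48-11=65
Step 3: prey: 23+11-59=0; pred: 65+44-26=83
Step 4: prey: 0+0-0=0; pred: 83+0-33=50
Step 5: prey: 0+0-0=0; pred: 50+0-20=30
Step 6: prey: 0+0-0=0; pred: 30+0-12=18
Step 7: prey: 0+0-0=0; pred: 18+0-7=11
Step 8: prey: 0+0-0=0; pred: 11+0-4=7
Max prey = 58 at step 1

Answer: 58 1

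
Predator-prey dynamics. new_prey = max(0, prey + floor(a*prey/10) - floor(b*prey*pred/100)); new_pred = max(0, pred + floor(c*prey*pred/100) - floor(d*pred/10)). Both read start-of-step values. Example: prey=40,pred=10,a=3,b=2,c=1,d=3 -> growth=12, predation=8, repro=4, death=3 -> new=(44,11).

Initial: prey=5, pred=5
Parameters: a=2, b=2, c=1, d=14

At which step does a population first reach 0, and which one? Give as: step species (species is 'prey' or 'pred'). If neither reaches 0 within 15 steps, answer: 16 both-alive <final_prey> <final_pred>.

Step 1: prey: 5+1-0=6; pred: 5+0-7=0
First extinction: pred at step 1

Answer: 1 pred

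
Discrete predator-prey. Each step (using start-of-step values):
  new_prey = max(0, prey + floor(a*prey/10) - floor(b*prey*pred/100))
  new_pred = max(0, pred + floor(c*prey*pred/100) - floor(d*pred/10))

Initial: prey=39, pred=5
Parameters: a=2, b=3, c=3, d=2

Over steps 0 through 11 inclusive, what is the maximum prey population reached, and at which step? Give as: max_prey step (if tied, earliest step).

Answer: 41 1

Derivation:
Step 1: prey: 39+7-5=41; pred: 5+5-1=9
Step 2: prey: 41+8-11=38; pred: 9+11-1=19
Step 3: prey: 38+7-21=24; pred: 19+21-3=37
Step 4: prey: 24+4-26=2; pred: 37+26-7=56
Step 5: prey: 2+0-3=0; pred: 56+3-11=48
Step 6: prey: 0+0-0=0; pred: 48+0-9=39
Step 7: prey: 0+0-0=0; pred: 39+0-7=32
Step 8: prey: 0+0-0=0; pred: 32+0-6=26
Step 9: prey: 0+0-0=0; pred: 26+0-5=21
Step 10: prey: 0+0-0=0; pred: 21+0-4=17
Step 11: prey: 0+0-0=0; pred: 17+0-3=14
Max prey = 41 at step 1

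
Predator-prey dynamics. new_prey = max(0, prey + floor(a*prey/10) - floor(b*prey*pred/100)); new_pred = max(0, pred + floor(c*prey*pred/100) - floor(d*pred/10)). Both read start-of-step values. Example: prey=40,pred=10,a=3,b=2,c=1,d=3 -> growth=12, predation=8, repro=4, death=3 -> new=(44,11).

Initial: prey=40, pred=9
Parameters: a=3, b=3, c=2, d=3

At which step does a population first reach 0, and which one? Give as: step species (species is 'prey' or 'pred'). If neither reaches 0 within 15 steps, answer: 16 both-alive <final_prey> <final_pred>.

Answer: 16 both-alive 1 3

Derivation:
Step 1: prey: 40+12-10=42; pred: 9+7-2=14
Step 2: prey: 42+12-17=37; pred: 14+11-4=21
Step 3: prey: 37+11-23=25; pred: 21+15-6=30
Step 4: prey: 25+7-22=10; pred: 30+15-9=36
Step 5: prey: 10+3-10=3; pred: 36+7-10=33
Step 6: prey: 3+0-2=1; pred: 33+1-9=25
Step 7: prey: 1+0-0=1; pred: 25+0-7=18
Step 8: prey: 1+0-0=1; pred: 18+0-5=13
Step 9: prey: 1+0-0=1; pred: 13+0-3=10
Step 10: prey: 1+0-0=1; pred: 10+0-3=7
Step 11: prey: 1+0-0=1; pred: 7+0-2=5
Step 12: prey: 1+0-0=1; pred: 5+0-1=4
Step 13: prey: 1+0-0=1; pred: 4+0-1=3
Step 14: prey: 1+0-0=1; pred: 3+0-0=3
Steps 15-15: state stable at prey=1, pred=3 (no change)
No extinction within 15 steps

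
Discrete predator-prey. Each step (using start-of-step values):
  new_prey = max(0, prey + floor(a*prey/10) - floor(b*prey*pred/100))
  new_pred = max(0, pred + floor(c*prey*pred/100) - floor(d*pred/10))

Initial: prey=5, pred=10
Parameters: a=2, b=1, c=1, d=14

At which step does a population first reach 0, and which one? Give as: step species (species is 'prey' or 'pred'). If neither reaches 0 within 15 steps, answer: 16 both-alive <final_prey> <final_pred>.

Step 1: prey: 5+1-0=6; pred: 10+0-14=0
First extinction: pred at step 1

Answer: 1 pred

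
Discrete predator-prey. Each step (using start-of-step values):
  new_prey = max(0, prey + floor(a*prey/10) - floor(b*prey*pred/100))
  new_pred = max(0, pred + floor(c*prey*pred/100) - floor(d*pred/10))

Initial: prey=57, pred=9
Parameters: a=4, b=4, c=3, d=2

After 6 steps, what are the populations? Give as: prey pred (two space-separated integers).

Answer: 0 51

Derivation:
Step 1: prey: 57+22-20=59; pred: 9+15-1=23
Step 2: prey: 59+23-54=28; pred: 23+40-4=59
Step 3: prey: 28+11-66=0; pred: 59+49-11=97
Step 4: prey: 0+0-0=0; pred: 97+0-19=78
Step 5: prey: 0+0-0=0; pred: 78+0-15=63
Step 6: prey: 0+0-0=0; pred: 63+0-12=51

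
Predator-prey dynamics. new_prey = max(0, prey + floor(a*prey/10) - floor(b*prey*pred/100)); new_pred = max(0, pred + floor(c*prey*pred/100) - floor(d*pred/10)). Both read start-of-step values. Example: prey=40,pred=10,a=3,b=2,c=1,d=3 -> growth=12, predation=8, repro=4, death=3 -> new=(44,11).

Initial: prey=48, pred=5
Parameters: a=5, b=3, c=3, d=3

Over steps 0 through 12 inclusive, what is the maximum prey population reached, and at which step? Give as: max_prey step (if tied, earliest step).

Answer: 76 2

Derivation:
Step 1: prey: 48+24-7=65; pred: 5+7-1=11
Step 2: prey: 65+32-21=76; pred: 11+21-3=29
Step 3: prey: 76+38-66=48; pred: 29+66-8=87
Step 4: prey: 48+24-125=0; pred: 87+125-26=186
Step 5: prey: 0+0-0=0; pred: 186+0-55=131
Step 6: prey: 0+0-0=0; pred: 131+0-39=92
Step 7: prey: 0+0-0=0; pred: 92+0-27=65
Step 8: prey: 0+0-0=0; pred: 65+0-19=46
Step 9: prey: 0+0-0=0; pred: 46+0-13=33
Step 10: prey: 0+0-0=0; pred: 33+0-9=24
Step 11: prey: 0+0-0=0; pred: 24+0-7=17
Step 12: prey: 0+0-0=0; pred: 17+0-5=12
Max prey = 76 at step 2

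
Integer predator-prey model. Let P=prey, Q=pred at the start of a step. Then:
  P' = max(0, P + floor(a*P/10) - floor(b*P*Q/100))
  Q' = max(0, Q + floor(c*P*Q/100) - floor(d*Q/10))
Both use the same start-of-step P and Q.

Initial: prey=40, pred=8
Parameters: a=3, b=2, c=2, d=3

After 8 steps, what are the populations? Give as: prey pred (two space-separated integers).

Step 1: prey: 40+12-6=46; pred: 8+6-2=12
Step 2: prey: 46+13-11=48; pred: 12+11-3=20
Step 3: prey: 48+14-19=43; pred: 20+19-6=33
Step 4: prey: 43+12-28=27; pred: 33+28-9=52
Step 5: prey: 27+8-28=7; pred: 52+28-15=65
Step 6: prey: 7+2-9=0; pred: 65+9-19=55
Step 7: prey: 0+0-0=0; pred: 55+0-16=39
Step 8: prey: 0+0-0=0; pred: 39+0-11=28

Answer: 0 28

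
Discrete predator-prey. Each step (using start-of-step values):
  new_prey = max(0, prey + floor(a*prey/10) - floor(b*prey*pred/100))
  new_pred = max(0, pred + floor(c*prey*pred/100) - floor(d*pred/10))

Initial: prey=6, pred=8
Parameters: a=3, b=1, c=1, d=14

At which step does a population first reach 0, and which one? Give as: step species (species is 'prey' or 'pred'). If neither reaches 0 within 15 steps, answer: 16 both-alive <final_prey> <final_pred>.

Answer: 1 pred

Derivation:
Step 1: prey: 6+1-0=7; pred: 8+0-11=0
First extinction: pred at step 1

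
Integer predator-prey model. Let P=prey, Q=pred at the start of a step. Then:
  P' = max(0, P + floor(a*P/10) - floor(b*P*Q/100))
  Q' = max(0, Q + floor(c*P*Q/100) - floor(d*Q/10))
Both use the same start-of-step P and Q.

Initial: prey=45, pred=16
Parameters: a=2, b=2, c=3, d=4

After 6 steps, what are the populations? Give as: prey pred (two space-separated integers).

Step 1: prey: 45+9-14=40; pred: 16+21-6=31
Step 2: prey: 40+8-24=24; pred: 31+37-12=56
Step 3: prey: 24+4-26=2; pred: 56+40-22=74
Step 4: prey: 2+0-2=0; pred: 74+4-29=49
Step 5: prey: 0+0-0=0; pred: 49+0-19=30
Step 6: prey: 0+0-0=0; pred: 30+0-12=18

Answer: 0 18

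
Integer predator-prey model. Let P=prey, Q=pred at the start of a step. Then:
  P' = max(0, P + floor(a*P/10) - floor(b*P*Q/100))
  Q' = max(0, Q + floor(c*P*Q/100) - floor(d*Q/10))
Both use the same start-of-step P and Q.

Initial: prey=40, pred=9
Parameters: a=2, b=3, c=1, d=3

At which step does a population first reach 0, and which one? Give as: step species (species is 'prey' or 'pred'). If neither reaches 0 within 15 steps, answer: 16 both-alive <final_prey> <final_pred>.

Answer: 16 both-alive 23 6

Derivation:
Step 1: prey: 40+8-10=38; pred: 9+3-2=10
Step 2: prey: 38+7-11=34; pred: 10+3-3=10
Step 3: prey: 34+6-10=30; pred: 10+3-3=10
Step 4: prey: 30+6-9=27; pred: 10+3-3=10
Step 5: prey: 27+5-8=24; pred: 10+2-3=9
Step 6: prey: 24+4-6=22; pred: 9+2-2=9
Step 7: prey: 22+4-5=21; pred: 9+1-2=8
Step 8: prey: 21+4-5=20; pred: 8+1-2=7
Step 9: prey: 20+4-4=20; pred: 7+1-2=6
Step 10: prey: 20+4-3=21; pred: 6+1-1=6
Step 11: prey: 21+4-3=22; pred: 6+1-1=6
Step 12: prey: 22+4-3=23; pred: 6+1-1=6
Step 13: prey: 23+4-4=23; pred: 6+1-1=6
Steps 14-15: state stable at prey=23, pred=6 (no change)
No extinction within 15 steps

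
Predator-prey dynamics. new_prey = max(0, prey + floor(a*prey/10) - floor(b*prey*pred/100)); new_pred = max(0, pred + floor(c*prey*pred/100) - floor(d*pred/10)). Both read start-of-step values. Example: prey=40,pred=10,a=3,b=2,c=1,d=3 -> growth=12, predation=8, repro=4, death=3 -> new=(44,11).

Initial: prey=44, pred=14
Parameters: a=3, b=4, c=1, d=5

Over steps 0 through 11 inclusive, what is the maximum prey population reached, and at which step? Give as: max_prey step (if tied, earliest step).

Step 1: prey: 44+13-24=33; pred: 14+6-7=13
Step 2: prey: 33+9-17=25; pred: 13+4-6=11
Step 3: prey: 25+7-11=21; pred: 11+2-5=8
Step 4: prey: 21+6-6=21; pred: 8+1-4=5
Step 5: prey: 21+6-4=23; pred: 5+1-2=4
Step 6: prey: 23+6-3=26; pred: 4+0-2=2
Step 7: prey: 26+7-2=31; pred: 2+0-1=1
Step 8: prey: 31+9-1=39; pred: 1+0-0=1
Step 9: prey: 39+11-1=49; pred: 1+0-0=1
Step 10: prey: 49+14-1=62; pred: 1+0-0=1
Step 11: prey: 62+18-2=78; pred: 1+0-0=1
Max prey = 78 at step 11

Answer: 78 11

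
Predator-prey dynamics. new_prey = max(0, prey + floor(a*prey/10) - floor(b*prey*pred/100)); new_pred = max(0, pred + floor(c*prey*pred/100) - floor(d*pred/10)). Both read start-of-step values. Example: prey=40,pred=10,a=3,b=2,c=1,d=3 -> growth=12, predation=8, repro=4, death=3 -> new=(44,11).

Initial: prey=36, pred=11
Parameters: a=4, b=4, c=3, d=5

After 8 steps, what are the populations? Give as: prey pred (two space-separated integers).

Step 1: prey: 36+14-15=35; pred: 11+11-5=17
Step 2: prey: 35+14-23=26; pred: 17+17-8=26
Step 3: prey: 26+10-27=9; pred: 26+20-13=33
Step 4: prey: 9+3-11=1; pred: 33+8-16=25
Step 5: prey: 1+0-1=0; pred: 25+0-12=13
Step 6: prey: 0+0-0=0; pred: 13+0-6=7
Step 7: prey: 0+0-0=0; pred: 7+0-3=4
Step 8: prey: 0+0-0=0; pred: 4+0-2=2

Answer: 0 2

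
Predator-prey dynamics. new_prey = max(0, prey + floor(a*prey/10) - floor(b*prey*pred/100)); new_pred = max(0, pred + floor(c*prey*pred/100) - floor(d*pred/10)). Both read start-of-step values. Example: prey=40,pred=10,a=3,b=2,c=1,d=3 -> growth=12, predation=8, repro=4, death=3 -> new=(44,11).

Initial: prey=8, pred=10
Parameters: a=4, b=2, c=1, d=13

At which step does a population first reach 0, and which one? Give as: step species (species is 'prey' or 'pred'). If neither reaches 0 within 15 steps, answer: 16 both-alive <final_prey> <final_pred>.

Step 1: prey: 8+3-1=10; pred: 10+0-13=0
First extinction: pred at step 1

Answer: 1 pred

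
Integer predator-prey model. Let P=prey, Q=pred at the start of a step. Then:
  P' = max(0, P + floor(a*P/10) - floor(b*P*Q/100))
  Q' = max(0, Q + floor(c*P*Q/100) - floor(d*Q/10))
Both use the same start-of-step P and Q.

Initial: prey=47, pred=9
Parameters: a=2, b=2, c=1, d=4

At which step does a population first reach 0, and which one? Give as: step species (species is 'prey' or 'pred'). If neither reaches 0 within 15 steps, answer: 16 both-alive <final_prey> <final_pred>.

Step 1: prey: 47+9-8=48; pred: 9+4-3=10
Step 2: prey: 48+9-9=48; pred: 10+4-4=10
Steps 3-15: state stable at prey=48, pred=10 (no change)
No extinction within 15 steps

Answer: 16 both-alive 48 10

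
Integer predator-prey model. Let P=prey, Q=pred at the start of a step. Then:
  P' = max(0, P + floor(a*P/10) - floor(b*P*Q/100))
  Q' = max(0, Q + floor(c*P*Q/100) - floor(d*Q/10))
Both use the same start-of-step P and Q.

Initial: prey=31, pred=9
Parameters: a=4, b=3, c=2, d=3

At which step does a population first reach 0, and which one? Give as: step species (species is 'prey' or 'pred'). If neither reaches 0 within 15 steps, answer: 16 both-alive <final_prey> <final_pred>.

Step 1: prey: 31+12-8=35; pred: 9+5-2=12
Step 2: prey: 35+14-12=37; pred: 12+8-3=17
Step 3: prey: 37+14-18=33; pred: 17+12-5=24
Step 4: prey: 33+13-23=23; pred: 24+15-7=32
Step 5: prey: 23+9-22=10; pred: 32+14-9=37
Step 6: prey: 10+4-11=3; pred: 37+7-11=33
Step 7: prey: 3+1-2=2; pred: 33+1-9=25
Step 8: prey: 2+0-1=1; pred: 25+1-7=19
Step 9: prey: 1+0-0=1; pred: 19+0-5=14
Step 10: prey: 1+0-0=1; pred: 14+0-4=10
Step 11: prey: 1+0-0=1; pred: 10+0-3=7
Step 12: prey: 1+0-0=1; pred: 7+0-2=5
Step 13: prey: 1+0-0=1; pred: 5+0-1=4
Step 14: prey: 1+0-0=1; pred: 4+0-1=3
Step 15: prey: 1+0-0=1; pred: 3+0-0=3
No extinction within 15 steps

Answer: 16 both-alive 1 3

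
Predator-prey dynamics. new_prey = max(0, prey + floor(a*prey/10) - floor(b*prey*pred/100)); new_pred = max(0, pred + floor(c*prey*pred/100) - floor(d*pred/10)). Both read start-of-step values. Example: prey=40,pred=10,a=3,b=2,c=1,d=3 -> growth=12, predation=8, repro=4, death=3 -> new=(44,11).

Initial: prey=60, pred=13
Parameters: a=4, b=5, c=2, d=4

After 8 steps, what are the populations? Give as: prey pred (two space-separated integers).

Answer: 0 3

Derivation:
Step 1: prey: 60+24-39=45; pred: 13+15-5=23
Step 2: prey: 45+18-51=12; pred: 23+20-9=34
Step 3: prey: 12+4-20=0; pred: 34+8-13=29
Step 4: prey: 0+0-0=0; pred: 29+0-11=18
Step 5: prey: 0+0-0=0; pred: 18+0-7=11
Step 6: prey: 0+0-0=0; pred: 11+0-4=7
Step 7: prey: 0+0-0=0; pred: 7+0-2=5
Step 8: prey: 0+0-0=0; pred: 5+0-2=3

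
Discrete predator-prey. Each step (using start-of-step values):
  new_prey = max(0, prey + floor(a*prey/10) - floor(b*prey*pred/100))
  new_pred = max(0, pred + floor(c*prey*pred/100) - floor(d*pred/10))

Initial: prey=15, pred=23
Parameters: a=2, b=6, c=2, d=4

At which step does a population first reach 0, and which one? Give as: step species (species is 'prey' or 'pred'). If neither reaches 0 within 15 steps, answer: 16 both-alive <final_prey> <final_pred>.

Answer: 1 prey

Derivation:
Step 1: prey: 15+3-20=0; pred: 23+6-9=20
First extinction: prey at step 1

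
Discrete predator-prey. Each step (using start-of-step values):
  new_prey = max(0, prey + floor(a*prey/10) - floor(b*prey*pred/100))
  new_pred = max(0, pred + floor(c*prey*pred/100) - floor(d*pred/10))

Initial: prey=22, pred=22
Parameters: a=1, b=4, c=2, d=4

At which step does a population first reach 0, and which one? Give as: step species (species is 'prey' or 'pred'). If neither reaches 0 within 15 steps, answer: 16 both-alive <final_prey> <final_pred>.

Step 1: prey: 22+2-19=5; pred: 22+9-8=23
Step 2: prey: 5+0-4=1; pred: 23+2-9=16
Step 3: prey: 1+0-0=1; pred: 16+0-6=10
Step 4: prey: 1+0-0=1; pred: 10+0-4=6
Step 5: prey: 1+0-0=1; pred: 6+0-2=4
Step 6: prey: 1+0-0=1; pred: 4+0-1=3
Step 7: prey: 1+0-0=1; pred: 3+0-1=2
Step 8: prey: 1+0-0=1; pred: 2+0-0=2
Steps 9-15: state stable at prey=1, pred=2 (no change)
No extinction within 15 steps

Answer: 16 both-alive 1 2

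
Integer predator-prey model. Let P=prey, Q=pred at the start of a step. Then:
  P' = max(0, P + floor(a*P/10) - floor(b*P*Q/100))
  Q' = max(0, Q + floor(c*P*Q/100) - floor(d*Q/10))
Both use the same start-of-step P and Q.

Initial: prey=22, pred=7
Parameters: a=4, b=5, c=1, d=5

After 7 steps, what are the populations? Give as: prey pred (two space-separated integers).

Answer: 95 1

Derivation:
Step 1: prey: 22+8-7=23; pred: 7+1-3=5
Step 2: prey: 23+9-5=27; pred: 5+1-2=4
Step 3: prey: 27+10-5=32; pred: 4+1-2=3
Step 4: prey: 32+12-4=40; pred: 3+0-1=2
Step 5: prey: 40+16-4=52; pred: 2+0-1=1
Step 6: prey: 52+20-2=70; pred: 1+0-0=1
Step 7: prey: 70+28-3=95; pred: 1+0-0=1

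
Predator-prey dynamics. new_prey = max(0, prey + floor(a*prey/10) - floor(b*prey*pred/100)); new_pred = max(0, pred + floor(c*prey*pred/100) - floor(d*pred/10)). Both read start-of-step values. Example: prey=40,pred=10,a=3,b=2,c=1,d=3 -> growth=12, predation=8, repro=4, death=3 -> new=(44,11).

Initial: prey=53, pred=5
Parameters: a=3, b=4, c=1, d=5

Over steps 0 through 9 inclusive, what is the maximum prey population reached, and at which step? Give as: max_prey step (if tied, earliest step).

Answer: 76 5

Derivation:
Step 1: prey: 53+15-10=58; pred: 5+2-2=5
Step 2: prey: 58+17-11=64; pred: 5+2-2=5
Step 3: prey: 64+19-12=71; pred: 5+3-2=6
Step 4: prey: 71+21-17=75; pred: 6+4-3=7
Step 5: prey: 75+22-21=76; pred: 7+5-3=9
Step 6: prey: 76+22-27=71; pred: 9+6-4=11
Step 7: prey: 71+21-31=61; pred: 11+7-5=13
Step 8: prey: 61+18-31=48; pred: 13+7-6=14
Step 9: prey: 48+14-26=36; pred: 14+6-7=13
Max prey = 76 at step 5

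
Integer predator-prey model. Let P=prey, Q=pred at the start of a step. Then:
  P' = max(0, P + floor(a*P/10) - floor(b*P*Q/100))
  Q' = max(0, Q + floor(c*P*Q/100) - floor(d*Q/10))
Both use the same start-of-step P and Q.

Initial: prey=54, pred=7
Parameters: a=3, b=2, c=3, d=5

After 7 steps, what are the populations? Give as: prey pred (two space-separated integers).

Answer: 0 17

Derivation:
Step 1: prey: 54+16-7=63; pred: 7+11-3=15
Step 2: prey: 63+18-18=63; pred: 15+28-7=36
Step 3: prey: 63+18-45=36; pred: 36+68-18=86
Step 4: prey: 36+10-61=0; pred: 86+92-43=135
Step 5: prey: 0+0-0=0; pred: 135+0-67=68
Step 6: prey: 0+0-0=0; pred: 68+0-34=34
Step 7: prey: 0+0-0=0; pred: 34+0-17=17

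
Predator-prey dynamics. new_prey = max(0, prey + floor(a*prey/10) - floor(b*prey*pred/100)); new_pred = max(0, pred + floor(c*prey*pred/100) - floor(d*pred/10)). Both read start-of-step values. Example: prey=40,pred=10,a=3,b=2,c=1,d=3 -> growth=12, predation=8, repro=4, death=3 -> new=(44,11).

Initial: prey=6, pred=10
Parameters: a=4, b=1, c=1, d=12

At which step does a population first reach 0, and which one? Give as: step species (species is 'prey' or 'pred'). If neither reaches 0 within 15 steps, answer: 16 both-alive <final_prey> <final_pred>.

Answer: 1 pred

Derivation:
Step 1: prey: 6+2-0=8; pred: 10+0-12=0
First extinction: pred at step 1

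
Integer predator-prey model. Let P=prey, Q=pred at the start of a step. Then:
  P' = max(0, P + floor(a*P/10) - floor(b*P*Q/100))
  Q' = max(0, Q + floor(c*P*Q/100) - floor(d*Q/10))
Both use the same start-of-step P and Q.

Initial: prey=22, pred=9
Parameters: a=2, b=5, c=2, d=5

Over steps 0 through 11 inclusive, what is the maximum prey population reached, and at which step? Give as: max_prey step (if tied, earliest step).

Answer: 31 11

Derivation:
Step 1: prey: 22+4-9=17; pred: 9+3-4=8
Step 2: prey: 17+3-6=14; pred: 8+2-4=6
Step 3: prey: 14+2-4=12; pred: 6+1-3=4
Step 4: prey: 12+2-2=12; pred: 4+0-2=2
Step 5: prey: 12+2-1=13; pred: 2+0-1=1
Step 6: prey: 13+2-0=15; pred: 1+0-0=1
Step 7: prey: 15+3-0=18; pred: 1+0-0=1
Step 8: prey: 18+3-0=21; pred: 1+0-0=1
Step 9: prey: 21+4-1=24; pred: 1+0-0=1
Step 10: prey: 24+4-1=27; pred: 1+0-0=1
Step 11: prey: 27+5-1=31; pred: 1+0-0=1
Max prey = 31 at step 11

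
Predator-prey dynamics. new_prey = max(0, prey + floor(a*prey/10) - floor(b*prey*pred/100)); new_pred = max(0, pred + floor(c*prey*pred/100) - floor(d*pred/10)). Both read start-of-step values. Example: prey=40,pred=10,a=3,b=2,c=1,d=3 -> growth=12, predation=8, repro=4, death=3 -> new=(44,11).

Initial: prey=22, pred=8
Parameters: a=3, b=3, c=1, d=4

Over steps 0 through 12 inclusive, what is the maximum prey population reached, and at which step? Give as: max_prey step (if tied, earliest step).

Step 1: prey: 22+6-5=23; pred: 8+1-3=6
Step 2: prey: 23+6-4=25; pred: 6+1-2=5
Step 3: prey: 25+7-3=29; pred: 5+1-2=4
Step 4: prey: 29+8-3=34; pred: 4+1-1=4
Step 5: prey: 34+10-4=40; pred: 4+1-1=4
Step 6: prey: 40+12-4=48; pred: 4+1-1=4
Step 7: prey: 48+14-5=57; pred: 4+1-1=4
Step 8: prey: 57+17-6=68; pred: 4+2-1=5
Step 9: prey: 68+20-10=78; pred: 5+3-2=6
Step 10: prey: 78+23-14=87; pred: 6+4-2=8
Step 11: prey: 87+26-20=93; pred: 8+6-3=11
Step 12: prey: 93+27-30=90; pred: 11+10-4=17
Max prey = 93 at step 11

Answer: 93 11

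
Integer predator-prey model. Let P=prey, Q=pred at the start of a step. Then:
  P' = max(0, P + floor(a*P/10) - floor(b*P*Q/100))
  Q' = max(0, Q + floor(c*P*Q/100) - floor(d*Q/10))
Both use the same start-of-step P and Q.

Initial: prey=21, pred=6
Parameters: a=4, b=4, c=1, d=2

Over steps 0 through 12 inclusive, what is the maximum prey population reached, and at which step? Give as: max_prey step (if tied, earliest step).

Answer: 53 7

Derivation:
Step 1: prey: 21+8-5=24; pred: 6+1-1=6
Step 2: prey: 24+9-5=28; pred: 6+1-1=6
Step 3: prey: 28+11-6=33; pred: 6+1-1=6
Step 4: prey: 33+13-7=39; pred: 6+1-1=6
Step 5: prey: 39+15-9=45; pred: 6+2-1=7
Step 6: prey: 45+18-12=51; pred: 7+3-1=9
Step 7: prey: 51+20-18=53; pred: 9+4-1=12
Step 8: prey: 53+21-25=49; pred: 12+6-2=16
Step 9: prey: 49+19-31=37; pred: 16+7-3=20
Step 10: prey: 37+14-29=22; pred: 20+7-4=23
Step 11: prey: 22+8-20=10; pred: 23+5-4=24
Step 12: prey: 10+4-9=5; pred: 24+2-4=22
Max prey = 53 at step 7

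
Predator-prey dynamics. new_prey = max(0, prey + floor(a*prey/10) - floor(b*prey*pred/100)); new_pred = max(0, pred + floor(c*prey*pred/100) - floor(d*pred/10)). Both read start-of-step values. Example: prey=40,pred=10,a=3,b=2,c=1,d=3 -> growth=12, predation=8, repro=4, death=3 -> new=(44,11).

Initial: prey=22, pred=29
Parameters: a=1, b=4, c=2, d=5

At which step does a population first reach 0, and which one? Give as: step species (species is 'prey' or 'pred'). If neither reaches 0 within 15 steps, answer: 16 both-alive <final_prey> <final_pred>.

Step 1: prey: 22+2-25=0; pred: 29+12-14=27
First extinction: prey at step 1

Answer: 1 prey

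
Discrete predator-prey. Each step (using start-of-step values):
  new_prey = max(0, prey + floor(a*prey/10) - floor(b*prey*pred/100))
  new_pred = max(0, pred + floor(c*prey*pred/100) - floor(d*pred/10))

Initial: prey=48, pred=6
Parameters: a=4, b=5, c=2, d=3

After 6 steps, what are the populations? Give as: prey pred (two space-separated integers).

Step 1: prey: 48+19-14=53; pred: 6+5-1=10
Step 2: prey: 53+21-26=48; pred: 10+10-3=17
Step 3: prey: 48+19-40=27; pred: 17+16-5=28
Step 4: prey: 27+10-37=0; pred: 28+15-8=35
Step 5: prey: 0+0-0=0; pred: 35+0-10=25
Step 6: prey: 0+0-0=0; pred: 25+0-7=18

Answer: 0 18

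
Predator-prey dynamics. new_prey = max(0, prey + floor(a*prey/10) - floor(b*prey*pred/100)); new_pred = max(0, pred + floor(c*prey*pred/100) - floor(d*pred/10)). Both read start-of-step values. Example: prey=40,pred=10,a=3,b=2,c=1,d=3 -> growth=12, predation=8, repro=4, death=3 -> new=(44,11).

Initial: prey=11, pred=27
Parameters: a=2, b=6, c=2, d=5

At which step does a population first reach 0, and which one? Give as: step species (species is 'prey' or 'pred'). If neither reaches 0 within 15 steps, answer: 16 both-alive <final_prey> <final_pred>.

Answer: 1 prey

Derivation:
Step 1: prey: 11+2-17=0; pred: 27+5-13=19
First extinction: prey at step 1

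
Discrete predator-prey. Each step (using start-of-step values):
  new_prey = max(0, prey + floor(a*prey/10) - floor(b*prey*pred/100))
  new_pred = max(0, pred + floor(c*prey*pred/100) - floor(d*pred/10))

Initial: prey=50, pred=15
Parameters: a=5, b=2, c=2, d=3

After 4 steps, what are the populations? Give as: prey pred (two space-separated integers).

Step 1: prey: 50+25-15=60; pred: 15+15-4=26
Step 2: prey: 60+30-31=59; pred: 26+31-7=50
Step 3: prey: 59+29-59=29; pred: 50+59-15=94
Step 4: prey: 29+14-54=0; pred: 94+54-28=120

Answer: 0 120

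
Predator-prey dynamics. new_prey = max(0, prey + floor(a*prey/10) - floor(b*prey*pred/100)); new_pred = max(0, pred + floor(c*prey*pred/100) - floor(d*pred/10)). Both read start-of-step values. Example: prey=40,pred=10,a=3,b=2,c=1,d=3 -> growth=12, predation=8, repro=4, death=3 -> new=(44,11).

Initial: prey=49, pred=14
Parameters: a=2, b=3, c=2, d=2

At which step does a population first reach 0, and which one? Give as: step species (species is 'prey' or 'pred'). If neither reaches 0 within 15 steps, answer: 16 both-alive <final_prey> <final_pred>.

Step 1: prey: 49+9-20=38; pred: 14+13-2=25
Step 2: prey: 38+7-28=17; pred: 25+19-5=39
Step 3: prey: 17+3-19=1; pred: 39+13-7=45
Step 4: prey: 1+0-1=0; pred: 45+0-9=36
First extinction: prey at step 4

Answer: 4 prey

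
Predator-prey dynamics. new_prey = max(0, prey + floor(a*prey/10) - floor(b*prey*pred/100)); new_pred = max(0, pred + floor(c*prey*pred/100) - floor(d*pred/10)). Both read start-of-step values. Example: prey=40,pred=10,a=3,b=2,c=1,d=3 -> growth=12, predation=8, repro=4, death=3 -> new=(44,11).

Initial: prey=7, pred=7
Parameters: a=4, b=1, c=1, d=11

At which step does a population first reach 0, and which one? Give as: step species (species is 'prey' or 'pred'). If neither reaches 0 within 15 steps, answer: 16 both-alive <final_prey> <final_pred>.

Step 1: prey: 7+2-0=9; pred: 7+0-7=0
First extinction: pred at step 1

Answer: 1 pred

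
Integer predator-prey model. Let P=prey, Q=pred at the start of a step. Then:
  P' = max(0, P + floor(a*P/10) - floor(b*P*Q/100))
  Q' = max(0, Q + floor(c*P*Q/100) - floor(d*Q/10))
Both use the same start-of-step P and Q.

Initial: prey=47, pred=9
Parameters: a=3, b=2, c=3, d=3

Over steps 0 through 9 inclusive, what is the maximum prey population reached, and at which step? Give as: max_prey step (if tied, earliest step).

Step 1: prey: 47+14-8=53; pred: 9+12-2=19
Step 2: prey: 53+15-20=48; pred: 19+30-5=44
Step 3: prey: 48+14-42=20; pred: 44+63-13=94
Step 4: prey: 20+6-37=0; pred: 94+56-28=122
Step 5: prey: 0+0-0=0; pred: 122+0-36=86
Step 6: prey: 0+0-0=0; pred: 86+0-25=61
Step 7: prey: 0+0-0=0; pred: 61+0-18=43
Step 8: prey: 0+0-0=0; pred: 43+0-12=31
Step 9: prey: 0+0-0=0; pred: 31+0-9=22
Max prey = 53 at step 1

Answer: 53 1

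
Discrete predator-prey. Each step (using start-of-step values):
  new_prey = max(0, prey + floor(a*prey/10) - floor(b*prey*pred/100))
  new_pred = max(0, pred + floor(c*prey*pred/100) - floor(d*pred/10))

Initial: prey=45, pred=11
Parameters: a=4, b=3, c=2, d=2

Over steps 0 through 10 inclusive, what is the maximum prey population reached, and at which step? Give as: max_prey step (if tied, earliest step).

Step 1: prey: 45+18-14=49; pred: 11+9-2=18
Step 2: prey: 49+19-26=42; pred: 18+17-3=32
Step 3: prey: 42+16-40=18; pred: 32+26-6=52
Step 4: prey: 18+7-28=0; pred: 52+18-10=60
Step 5: prey: 0+0-0=0; pred: 60+0-12=48
Step 6: prey: 0+0-0=0; pred: 48+0-9=39
Step 7: prey: 0+0-0=0; pred: 39+0-7=32
Step 8: prey: 0+0-0=0; pred: 32+0-6=26
Step 9: prey: 0+0-0=0; pred: 26+0-5=21
Step 10: prey: 0+0-0=0; pred: 21+0-4=17
Max prey = 49 at step 1

Answer: 49 1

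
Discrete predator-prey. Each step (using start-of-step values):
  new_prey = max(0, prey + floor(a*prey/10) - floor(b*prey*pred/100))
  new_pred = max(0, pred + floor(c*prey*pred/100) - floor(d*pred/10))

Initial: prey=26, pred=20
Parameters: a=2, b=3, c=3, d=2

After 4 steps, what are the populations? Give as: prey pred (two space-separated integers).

Answer: 0 31

Derivation:
Step 1: prey: 26+5-15=16; pred: 20+15-4=31
Step 2: prey: 16+3-14=5; pred: 31+14-6=39
Step 3: prey: 5+1-5=1; pred: 39+5-7=37
Step 4: prey: 1+0-1=0; pred: 37+1-7=31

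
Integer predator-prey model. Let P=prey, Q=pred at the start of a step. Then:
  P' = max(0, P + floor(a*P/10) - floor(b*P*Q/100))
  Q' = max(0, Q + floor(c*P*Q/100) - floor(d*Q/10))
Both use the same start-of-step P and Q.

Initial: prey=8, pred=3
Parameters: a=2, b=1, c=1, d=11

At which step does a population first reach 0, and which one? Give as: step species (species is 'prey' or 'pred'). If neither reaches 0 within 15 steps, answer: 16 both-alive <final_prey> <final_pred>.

Step 1: prey: 8+1-0=9; pred: 3+0-3=0
First extinction: pred at step 1

Answer: 1 pred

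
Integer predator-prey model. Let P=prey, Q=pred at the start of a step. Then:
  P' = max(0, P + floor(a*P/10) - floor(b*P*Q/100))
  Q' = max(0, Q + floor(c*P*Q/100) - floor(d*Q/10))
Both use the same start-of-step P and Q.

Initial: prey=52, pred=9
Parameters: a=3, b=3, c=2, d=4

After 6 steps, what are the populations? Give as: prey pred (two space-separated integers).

Step 1: prey: 52+15-14=53; pred: 9+9-3=15
Step 2: prey: 53+15-23=45; pred: 15+15-6=24
Step 3: prey: 45+13-32=26; pred: 24+21-9=36
Step 4: prey: 26+7-28=5; pred: 36+18-14=40
Step 5: prey: 5+1-6=0; pred: 40+4-16=28
Step 6: prey: 0+0-0=0; pred: 28+0-11=17

Answer: 0 17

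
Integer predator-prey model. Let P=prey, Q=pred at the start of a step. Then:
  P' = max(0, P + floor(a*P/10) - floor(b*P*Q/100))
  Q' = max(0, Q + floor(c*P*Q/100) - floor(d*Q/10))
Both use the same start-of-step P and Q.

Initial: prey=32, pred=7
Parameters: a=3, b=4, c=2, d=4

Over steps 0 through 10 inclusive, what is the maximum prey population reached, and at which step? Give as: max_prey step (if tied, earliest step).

Answer: 33 1

Derivation:
Step 1: prey: 32+9-8=33; pred: 7+4-2=9
Step 2: prey: 33+9-11=31; pred: 9+5-3=11
Step 3: prey: 31+9-13=27; pred: 11+6-4=13
Step 4: prey: 27+8-14=21; pred: 13+7-5=15
Step 5: prey: 21+6-12=15; pred: 15+6-6=15
Step 6: prey: 15+4-9=10; pred: 15+4-6=13
Step 7: prey: 10+3-5=8; pred: 13+2-5=10
Step 8: prey: 8+2-3=7; pred: 10+1-4=7
Step 9: prey: 7+2-1=8; pred: 7+0-2=5
Step 10: prey: 8+2-1=9; pred: 5+0-2=3
Max prey = 33 at step 1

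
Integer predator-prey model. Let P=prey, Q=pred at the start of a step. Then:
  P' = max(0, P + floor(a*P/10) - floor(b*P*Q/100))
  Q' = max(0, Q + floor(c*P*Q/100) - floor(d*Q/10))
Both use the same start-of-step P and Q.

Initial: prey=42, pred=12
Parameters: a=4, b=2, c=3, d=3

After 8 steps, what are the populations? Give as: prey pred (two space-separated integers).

Answer: 0 31

Derivation:
Step 1: prey: 42+16-10=48; pred: 12+15-3=24
Step 2: prey: 48+19-23=44; pred: 24+34-7=51
Step 3: prey: 44+17-44=17; pred: 51+67-15=103
Step 4: prey: 17+6-35=0; pred: 103+52-30=125
Step 5: prey: 0+0-0=0; pred: 125+0-37=88
Step 6: prey: 0+0-0=0; pred: 88+0-26=62
Step 7: prey: 0+0-0=0; pred: 62+0-18=44
Step 8: prey: 0+0-0=0; pred: 44+0-13=31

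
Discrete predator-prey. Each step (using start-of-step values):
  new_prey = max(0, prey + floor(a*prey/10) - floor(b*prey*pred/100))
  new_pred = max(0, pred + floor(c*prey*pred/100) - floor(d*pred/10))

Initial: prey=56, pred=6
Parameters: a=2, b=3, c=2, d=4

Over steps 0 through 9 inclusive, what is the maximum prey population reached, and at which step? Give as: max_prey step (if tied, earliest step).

Answer: 57 1

Derivation:
Step 1: prey: 56+11-10=57; pred: 6+6-2=10
Step 2: prey: 57+11-17=51; pred: 10+11-4=17
Step 3: prey: 51+10-26=35; pred: 17+17-6=28
Step 4: prey: 35+7-29=13; pred: 28+19-11=36
Step 5: prey: 13+2-14=1; pred: 36+9-14=31
Step 6: prey: 1+0-0=1; pred: 31+0-12=19
Step 7: prey: 1+0-0=1; pred: 19+0-7=12
Step 8: prey: 1+0-0=1; pred: 12+0-4=8
Step 9: prey: 1+0-0=1; pred: 8+0-3=5
Max prey = 57 at step 1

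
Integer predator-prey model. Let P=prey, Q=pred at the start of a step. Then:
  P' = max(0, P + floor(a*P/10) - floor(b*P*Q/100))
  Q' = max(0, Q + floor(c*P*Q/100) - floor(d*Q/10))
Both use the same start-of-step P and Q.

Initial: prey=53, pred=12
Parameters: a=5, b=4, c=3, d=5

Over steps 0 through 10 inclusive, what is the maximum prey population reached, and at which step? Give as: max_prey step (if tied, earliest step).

Step 1: prey: 53+26-25=54; pred: 12+19-6=25
Step 2: prey: 54+27-54=27; pred: 25+40-12=53
Step 3: prey: 27+13-57=0; pred: 53+42-26=69
Step 4: prey: 0+0-0=0; pred: 69+0-34=35
Step 5: prey: 0+0-0=0; pred: 35+0-17=18
Step 6: prey: 0+0-0=0; pred: 18+0-9=9
Step 7: prey: 0+0-0=0; pred: 9+0-4=5
Step 8: prey: 0+0-0=0; pred: 5+0-2=3
Step 9: prey: 0+0-0=0; pred: 3+0-1=2
Step 10: prey: 0+0-0=0; pred: 2+0-1=1
Max prey = 54 at step 1

Answer: 54 1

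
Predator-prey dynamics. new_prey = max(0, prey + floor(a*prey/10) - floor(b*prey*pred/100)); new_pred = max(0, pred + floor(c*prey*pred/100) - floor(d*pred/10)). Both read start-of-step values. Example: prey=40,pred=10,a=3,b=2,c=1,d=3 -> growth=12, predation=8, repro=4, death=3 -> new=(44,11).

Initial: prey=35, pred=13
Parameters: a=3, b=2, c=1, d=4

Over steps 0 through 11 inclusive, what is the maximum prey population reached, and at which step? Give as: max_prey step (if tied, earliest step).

Answer: 50 8

Derivation:
Step 1: prey: 35+10-9=36; pred: 13+4-5=12
Step 2: prey: 36+10-8=38; pred: 12+4-4=12
Step 3: prey: 38+11-9=40; pred: 12+4-4=12
Step 4: prey: 40+12-9=43; pred: 12+4-4=12
Step 5: prey: 43+12-10=45; pred: 12+5-4=13
Step 6: prey: 45+13-11=47; pred: 13+5-5=13
Step 7: prey: 47+14-12=49; pred: 13+6-5=14
Step 8: prey: 49+14-13=50; pred: 14+6-5=15
Step 9: prey: 50+15-15=50; pred: 15+7-6=16
Step 10: prey: 50+15-16=49; pred: 16+8-6=18
Step 11: prey: 49+14-17=46; pred: 18+8-7=19
Max prey = 50 at step 8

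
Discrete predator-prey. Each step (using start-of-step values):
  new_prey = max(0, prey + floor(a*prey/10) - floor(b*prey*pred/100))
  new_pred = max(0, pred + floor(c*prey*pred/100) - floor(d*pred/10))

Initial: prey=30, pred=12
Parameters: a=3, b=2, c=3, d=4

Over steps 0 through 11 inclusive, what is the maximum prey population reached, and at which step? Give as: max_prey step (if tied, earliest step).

Step 1: prey: 30+9-7=32; pred: 12+10-4=18
Step 2: prey: 32+9-11=30; pred: 18+17-7=28
Step 3: prey: 30+9-16=23; pred: 28+25-11=42
Step 4: prey: 23+6-19=10; pred: 42+28-16=54
Step 5: prey: 10+3-10=3; pred: 54+16-21=49
Step 6: prey: 3+0-2=1; pred: 49+4-19=34
Step 7: prey: 1+0-0=1; pred: 34+1-13=22
Step 8: prey: 1+0-0=1; pred: 22+0-8=14
Step 9: prey: 1+0-0=1; pred: 14+0-5=9
Step 10: prey: 1+0-0=1; pred: 9+0-3=6
Step 11: prey: 1+0-0=1; pred: 6+0-2=4
Max prey = 32 at step 1

Answer: 32 1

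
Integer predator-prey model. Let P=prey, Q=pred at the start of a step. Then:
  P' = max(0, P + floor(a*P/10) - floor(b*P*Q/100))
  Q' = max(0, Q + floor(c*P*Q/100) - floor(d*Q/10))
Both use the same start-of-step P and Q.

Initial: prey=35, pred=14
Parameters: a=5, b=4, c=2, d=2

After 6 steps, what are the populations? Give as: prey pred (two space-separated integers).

Answer: 0 23

Derivation:
Step 1: prey: 35+17-19=33; pred: 14+9-2=21
Step 2: prey: 33+16-27=22; pred: 21+13-4=30
Step 3: prey: 22+11-26=7; pred: 30+13-6=37
Step 4: prey: 7+3-10=0; pred: 37+5-7=35
Step 5: prey: 0+0-0=0; pred: 35+0-7=28
Step 6: prey: 0+0-0=0; pred: 28+0-5=23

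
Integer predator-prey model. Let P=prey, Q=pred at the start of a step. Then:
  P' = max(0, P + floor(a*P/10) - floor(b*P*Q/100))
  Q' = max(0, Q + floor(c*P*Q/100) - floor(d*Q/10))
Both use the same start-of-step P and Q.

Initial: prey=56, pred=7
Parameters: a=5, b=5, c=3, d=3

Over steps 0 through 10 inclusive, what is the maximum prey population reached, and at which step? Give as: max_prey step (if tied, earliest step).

Answer: 65 1

Derivation:
Step 1: prey: 56+28-19=65; pred: 7+11-2=16
Step 2: prey: 65+32-52=45; pred: 16+31-4=43
Step 3: prey: 45+22-96=0; pred: 43+58-12=89
Step 4: prey: 0+0-0=0; pred: 89+0-26=63
Step 5: prey: 0+0-0=0; pred: 63+0-18=45
Step 6: prey: 0+0-0=0; pred: 45+0-13=32
Step 7: prey: 0+0-0=0; pred: 32+0-9=23
Step 8: prey: 0+0-0=0; pred: 23+0-6=17
Step 9: prey: 0+0-0=0; pred: 17+0-5=12
Step 10: prey: 0+0-0=0; pred: 12+0-3=9
Max prey = 65 at step 1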